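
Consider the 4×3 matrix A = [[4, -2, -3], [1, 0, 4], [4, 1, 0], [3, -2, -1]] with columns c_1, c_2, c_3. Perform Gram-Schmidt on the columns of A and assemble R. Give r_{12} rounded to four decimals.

c_1 = (4, 1, 4, 3); ‖c_1‖ = 6.4807, so q_1 = (0.6172, 0.1543, 0.6172, 0.4629).
r_{12} = q_1·c_2 = -1.5430.

r_{12} = -1.5430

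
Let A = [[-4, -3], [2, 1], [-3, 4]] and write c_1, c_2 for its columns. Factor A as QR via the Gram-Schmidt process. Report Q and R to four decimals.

Q = [[-0.7428, -0.5357], [0.3714, 0.1695], [-0.5571, 0.8272]], R = [[5.3852, 0.3714], [0.0000, 5.0855]]

c_1 = (-4, 2, -3); ‖c_1‖ = 5.3852, so e_1 = (-0.7428, 0.3714, -0.5571).
e_1·c_2 = (-0.7428)·(-3) + 0.3714·1 + (-0.5571)·4 = 0.3714.
u_2 = c_2 − 0.3714·e_1 = (-2.7241, 0.8621, 4.2069).
‖u_2‖ = 5.0855, so e_2 = (-0.5357, 0.1695, 0.8272).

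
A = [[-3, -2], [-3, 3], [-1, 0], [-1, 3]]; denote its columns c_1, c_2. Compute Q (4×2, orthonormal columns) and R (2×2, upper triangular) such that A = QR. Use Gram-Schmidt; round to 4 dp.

c_1 = (-3, -3, -1, -1); ‖c_1‖ = 4.4721, so e_1 = (-0.6708, -0.6708, -0.2236, -0.2236).
e_1·c_2 = (-0.6708)·(-2) + (-0.6708)·3 + (-0.2236)·0 + (-0.2236)·3 = -1.3416.
u_2 = c_2 + 1.3416·e_1 = (-2.9000, 2.1000, -0.3000, 2.7000).
‖u_2‖ = 4.4944, so e_2 = (-0.6452, 0.4672, -0.0667, 0.6007).

Q = [[-0.6708, -0.6452], [-0.6708, 0.4672], [-0.2236, -0.0667], [-0.2236, 0.6007]], R = [[4.4721, -1.3416], [0.0000, 4.4944]]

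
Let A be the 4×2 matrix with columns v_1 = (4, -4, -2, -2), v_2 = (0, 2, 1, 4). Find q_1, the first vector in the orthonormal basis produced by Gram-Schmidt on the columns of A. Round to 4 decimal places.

q_1 = (0.6325, -0.6325, -0.3162, -0.3162)

q_1 = v_1/‖v_1‖ = (4, -4, -2, -2)/6.3246 = (0.6325, -0.6325, -0.3162, -0.3162).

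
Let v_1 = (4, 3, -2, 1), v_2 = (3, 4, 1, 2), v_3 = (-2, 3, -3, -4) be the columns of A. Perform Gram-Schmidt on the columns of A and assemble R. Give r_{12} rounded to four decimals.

v_1 = (4, 3, -2, 1); ‖v_1‖ = 5.4772, so q_1 = (0.7303, 0.5477, -0.3651, 0.1826).
r_{12} = q_1·v_2 = 4.3818.

r_{12} = 4.3818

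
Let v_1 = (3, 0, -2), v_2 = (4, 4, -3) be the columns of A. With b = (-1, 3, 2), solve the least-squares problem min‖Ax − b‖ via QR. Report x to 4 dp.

x = (-1.5455, 0.7273)

v_1 = (3, 0, -2); ‖v_1‖ = 3.6056, so q_1 = (0.8321, 0.0000, -0.5547).
q_1·v_2 = 0.8321·4 + 0.0000·4 + (-0.5547)·(-3) = 4.9923.
u_2 = v_2 − 4.9923·q_1 = (-0.1538, 4.0000, -0.2308).
‖u_2‖ = 4.0096, so q_2 = (-0.0384, 0.9976, -0.0576).
Qᵀb = (-1.9415, 2.9161).
Back-substitute: x_2 = 2.9161/4.0096 = 0.7273.
x_1 = (-1.9415 − 4.9923·0.7273)/3.6056 = -1.5455.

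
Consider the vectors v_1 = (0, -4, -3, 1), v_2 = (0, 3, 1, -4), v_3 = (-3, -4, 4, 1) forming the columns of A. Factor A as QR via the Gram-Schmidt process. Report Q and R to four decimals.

Q = [[0.0000, 0.0000, -0.5050], [-0.7845, 0.0221, -0.5349], [-0.5883, -0.3425, 0.6322], [0.1961, -0.9392, -0.2432]], R = [[5.0990, -3.7262, 0.9806], [0.0000, 3.4807, -2.3978], [0.0000, 0.0000, 5.9404]]

v_1 = (0, -4, -3, 1); ‖v_1‖ = 5.0990, so q_1 = (0.0000, -0.7845, -0.5883, 0.1961).
q_1·v_2 = 0.0000·0 + (-0.7845)·3 + (-0.5883)·1 + 0.1961·(-4) = -3.7262.
u_2 = v_2 + 3.7262·q_1 = (0.0000, 0.0769, -1.1923, -3.2692).
‖u_2‖ = 3.4807, so q_2 = (0.0000, 0.0221, -0.3425, -0.9392).
q_1·v_3 = 0.0000·(-3) + (-0.7845)·(-4) + (-0.5883)·4 + 0.1961·1 = 0.9806; q_2·v_3 = 0.0000·(-3) + 0.0221·(-4) + (-0.3425)·4 + (-0.9392)·1 = -2.3978.
u_3 = v_3 − 0.9806·q_1 + 2.3978·q_2 = (-3.0000, -3.1778, 3.7556, -1.4444).
‖u_3‖ = 5.9404, so q_3 = (-0.5050, -0.5349, 0.6322, -0.2432).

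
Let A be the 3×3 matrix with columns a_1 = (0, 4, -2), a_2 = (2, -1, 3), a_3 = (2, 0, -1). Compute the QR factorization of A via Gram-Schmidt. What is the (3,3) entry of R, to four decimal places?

a_1 = (0, 4, -2); ‖a_1‖ = 4.4721, so e_1 = (0.0000, 0.8944, -0.4472).
e_1·a_2 = 0.0000·2 + 0.8944·(-1) + (-0.4472)·3 = -2.2361.
u_2 = a_2 + 2.2361·e_1 = (2.0000, 1.0000, 2.0000).
‖u_2‖ = 3.0000, so e_2 = (0.6667, 0.3333, 0.6667).
e_1·a_3 = 0.0000·2 + 0.8944·0 + (-0.4472)·(-1) = 0.4472; e_2·a_3 = 0.6667·2 + 0.3333·0 + 0.6667·(-1) = 0.6667.
u_3 = a_3 − 0.4472·e_1 − 0.6667·e_2 = (1.5556, -0.6222, -1.2444).
r_{33} = ‖u_3‖ = 2.0870.

r_{33} = 2.0870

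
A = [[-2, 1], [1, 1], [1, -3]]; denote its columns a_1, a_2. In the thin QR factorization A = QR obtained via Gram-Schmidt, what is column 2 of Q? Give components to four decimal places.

a_1 = (-2, 1, 1); ‖a_1‖ = 2.4495, so q_1 = (-0.8165, 0.4082, 0.4082).
q_1·a_2 = (-0.8165)·1 + 0.4082·1 + 0.4082·(-3) = -1.6330.
u_2 = a_2 + 1.6330·q_1 = (-0.3333, 1.6667, -2.3333).
‖u_2‖ = 2.8868, so q_2 = (-0.1155, 0.5774, -0.8083).

q_2 = (-0.1155, 0.5774, -0.8083)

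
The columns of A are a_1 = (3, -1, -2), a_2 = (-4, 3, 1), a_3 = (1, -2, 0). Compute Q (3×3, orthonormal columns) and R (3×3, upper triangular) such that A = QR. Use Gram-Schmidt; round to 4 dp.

Q = [[0.8018, -0.1543, -0.5774], [-0.2673, 0.7715, -0.5774], [-0.5345, -0.6172, -0.5774]], R = [[3.7417, -4.5434, 1.3363], [0.0000, 2.3146, -1.6973], [0.0000, 0.0000, 0.5774]]

a_1 = (3, -1, -2); ‖a_1‖ = 3.7417, so e_1 = (0.8018, -0.2673, -0.5345).
e_1·a_2 = 0.8018·(-4) + (-0.2673)·3 + (-0.5345)·1 = -4.5434.
u_2 = a_2 + 4.5434·e_1 = (-0.3571, 1.7857, -1.4286).
‖u_2‖ = 2.3146, so e_2 = (-0.1543, 0.7715, -0.6172).
e_1·a_3 = 0.8018·1 + (-0.2673)·(-2) + (-0.5345)·0 = 1.3363; e_2·a_3 = (-0.1543)·1 + 0.7715·(-2) + (-0.6172)·0 = -1.6973.
u_3 = a_3 − 1.3363·e_1 + 1.6973·e_2 = (-0.3333, -0.3333, -0.3333).
‖u_3‖ = 0.5774, so e_3 = (-0.5774, -0.5774, -0.5774).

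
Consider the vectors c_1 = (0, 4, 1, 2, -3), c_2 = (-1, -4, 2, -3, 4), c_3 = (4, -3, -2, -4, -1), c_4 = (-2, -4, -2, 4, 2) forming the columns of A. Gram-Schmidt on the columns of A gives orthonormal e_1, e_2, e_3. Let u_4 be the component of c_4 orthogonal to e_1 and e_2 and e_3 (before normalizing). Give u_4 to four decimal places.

e_1 = c_1/‖c_1‖ = (0, 4, 1, 2, -3)/5.4772 = (0.0000, 0.7303, 0.1826, 0.3651, -0.5477).
r_{12} = e_1·c_2 = -5.8424.
u_2 = c_2 + 5.8424·e_1 = (-1.0000, 0.2667, 3.0667, -0.8667, 0.8000).
‖u_2‖ = 3.4448, so e_2 = (-0.2903, 0.0774, 0.8902, -0.2516, 0.2322).
r_{13} = e_1·c_3 = -3.4689; r_{23} = e_2·c_3 = -2.3998.
u_3 = c_3 + 3.4689·e_1 + 2.3998·e_2 = (3.3034, -0.2809, 0.7697, -3.3371, -2.3427).
‖u_3‖ = 5.3111, so e_3 = (0.6220, -0.0529, 0.1449, -0.6283, -0.4411).
r_{14} = e_1·c_4 = -2.9212; r_{24} = e_2·c_4 = -2.0514; r_{34} = e_3·c_4 = -4.7177.
u_4 = c_4 + 2.9212·e_1 + 2.0514·e_2 + 4.7177·e_3 = (0.3388, -1.9574, 1.0432, 1.5863, -1.2045).

u_4 = (0.3388, -1.9574, 1.0432, 1.5863, -1.2045)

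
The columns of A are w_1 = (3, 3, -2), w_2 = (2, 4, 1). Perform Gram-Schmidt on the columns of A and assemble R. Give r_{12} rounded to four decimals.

e_1 = w_1/‖w_1‖ = (3, 3, -2)/4.6904 = (0.6396, 0.6396, -0.4264).
r_{12} = e_1·w_2 = 3.4112.

r_{12} = 3.4112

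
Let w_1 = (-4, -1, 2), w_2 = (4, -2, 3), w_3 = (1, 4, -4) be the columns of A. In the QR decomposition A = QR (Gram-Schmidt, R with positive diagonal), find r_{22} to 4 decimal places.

q_1 = w_1/‖w_1‖ = (-4, -1, 2)/4.5826 = (-0.8729, -0.2182, 0.4364).
r_{12} = q_1·w_2 = -1.7457.
u_2 = w_2 + 1.7457·q_1 = (2.4762, -2.3810, 3.7619).
r_{22} = ‖u_2‖ = 5.0943.

r_{22} = 5.0943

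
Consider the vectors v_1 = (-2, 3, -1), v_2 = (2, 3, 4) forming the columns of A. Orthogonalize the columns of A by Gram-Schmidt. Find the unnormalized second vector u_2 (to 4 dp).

u_2 = (2.1429, 2.7857, 4.0714)

v_1 = (-2, 3, -1); ‖v_1‖ = 3.7417, so e_1 = (-0.5345, 0.8018, -0.2673).
e_1·v_2 = (-0.5345)·2 + 0.8018·3 + (-0.2673)·4 = 0.2673.
u_2 = v_2 − 0.2673·e_1 = (2.1429, 2.7857, 4.0714).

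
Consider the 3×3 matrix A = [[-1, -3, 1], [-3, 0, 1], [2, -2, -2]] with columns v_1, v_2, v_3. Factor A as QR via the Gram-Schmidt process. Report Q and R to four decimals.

v_1 = (-1, -3, 2); ‖v_1‖ = 3.7417, so e_1 = (-0.2673, -0.8018, 0.5345).
e_1·v_2 = (-0.2673)·(-3) + (-0.8018)·0 + 0.5345·(-2) = -0.2673.
u_2 = v_2 + 0.2673·e_1 = (-3.0714, -0.2143, -1.8571).
‖u_2‖ = 3.5956, so e_2 = (-0.8542, -0.0596, -0.5165).
e_1·v_3 = (-0.2673)·1 + (-0.8018)·1 + 0.5345·(-2) = -2.1381; e_2·v_3 = (-0.8542)·1 + (-0.0596)·1 + (-0.5165)·(-2) = 0.1192.
u_3 = v_3 + 2.1381·e_1 − 0.1192·e_2 = (0.5304, -0.7072, -0.7956).
‖u_3‖ = 1.1893, so e_3 = (0.4460, -0.5946, -0.6690).

Q = [[-0.2673, -0.8542, 0.4460], [-0.8018, -0.0596, -0.5946], [0.5345, -0.5165, -0.6690]], R = [[3.7417, -0.2673, -2.1381], [0.0000, 3.5956, 0.1192], [0.0000, 0.0000, 1.1893]]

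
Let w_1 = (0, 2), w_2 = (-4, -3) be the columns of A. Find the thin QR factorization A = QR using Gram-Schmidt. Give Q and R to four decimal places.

Q = [[0.0000, -1.0000], [1.0000, 0.0000]], R = [[2.0000, -3.0000], [0.0000, 4.0000]]

q_1 = w_1/‖w_1‖ = (0, 2)/2.0000 = (0.0000, 1.0000).
r_{12} = q_1·w_2 = -3.0000.
u_2 = w_2 + 3.0000·q_1 = (-4.0000, 0.0000).
‖u_2‖ = 4.0000, so q_2 = (-1.0000, 0.0000).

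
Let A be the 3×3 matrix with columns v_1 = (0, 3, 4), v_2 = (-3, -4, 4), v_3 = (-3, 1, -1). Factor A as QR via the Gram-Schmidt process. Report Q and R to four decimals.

Q = [[0.0000, -0.4722, -0.8815], [0.6000, -0.7052, 0.3778], [0.8000, 0.5289, -0.2833]], R = [[5.0000, 0.8000, -0.2000], [0.0000, 6.3530, 0.1826], [0.0000, 0.0000, 3.3055]]

e_1 = v_1/‖v_1‖ = (0, 3, 4)/5.0000 = (0.0000, 0.6000, 0.8000).
r_{12} = e_1·v_2 = 0.8000.
u_2 = v_2 − 0.8000·e_1 = (-3.0000, -4.4800, 3.3600).
‖u_2‖ = 6.3530, so e_2 = (-0.4722, -0.7052, 0.5289).
r_{13} = e_1·v_3 = -0.2000; r_{23} = e_2·v_3 = 0.1826.
u_3 = v_3 + 0.2000·e_1 − 0.1826·e_2 = (-2.9138, 1.2488, -0.9366).
‖u_3‖ = 3.3055, so e_3 = (-0.8815, 0.3778, -0.2833).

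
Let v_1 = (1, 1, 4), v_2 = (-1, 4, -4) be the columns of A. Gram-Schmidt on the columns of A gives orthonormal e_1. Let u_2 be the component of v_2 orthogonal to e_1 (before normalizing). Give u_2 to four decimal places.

e_1 = v_1/‖v_1‖ = (1, 1, 4)/4.2426 = (0.2357, 0.2357, 0.9428).
r_{12} = e_1·v_2 = -3.0641.
u_2 = v_2 + 3.0641·e_1 = (-0.2778, 4.7222, -1.1111).

u_2 = (-0.2778, 4.7222, -1.1111)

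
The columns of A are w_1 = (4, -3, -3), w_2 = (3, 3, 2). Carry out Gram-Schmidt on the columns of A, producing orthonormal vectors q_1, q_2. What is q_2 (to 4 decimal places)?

w_1 = (4, -3, -3); ‖w_1‖ = 5.8310, so q_1 = (0.6860, -0.5145, -0.5145).
q_1·w_2 = 0.6860·3 + (-0.5145)·3 + (-0.5145)·2 = -0.5145.
u_2 = w_2 + 0.5145·q_1 = (3.3529, 2.7353, 1.7353).
‖u_2‖ = 4.6621, so q_2 = (0.7192, 0.5867, 0.3722).

q_2 = (0.7192, 0.5867, 0.3722)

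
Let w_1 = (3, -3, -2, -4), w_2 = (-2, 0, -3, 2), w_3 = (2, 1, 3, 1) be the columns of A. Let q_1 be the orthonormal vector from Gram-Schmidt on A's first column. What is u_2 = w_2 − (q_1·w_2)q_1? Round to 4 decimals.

u_2 = (-1.3684, -0.6316, -3.4211, 1.1579)

w_1 = (3, -3, -2, -4); ‖w_1‖ = 6.1644, so q_1 = (0.4867, -0.4867, -0.3244, -0.6489).
q_1·w_2 = 0.4867·(-2) + (-0.4867)·0 + (-0.3244)·(-3) + (-0.6489)·2 = -1.2978.
u_2 = w_2 + 1.2978·q_1 = (-1.3684, -0.6316, -3.4211, 1.1579).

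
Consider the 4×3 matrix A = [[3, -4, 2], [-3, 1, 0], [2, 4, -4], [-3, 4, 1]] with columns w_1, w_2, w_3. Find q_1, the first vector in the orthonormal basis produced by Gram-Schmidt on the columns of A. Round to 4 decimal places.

q_1 = w_1/‖w_1‖ = (3, -3, 2, -3)/5.5678 = (0.5388, -0.5388, 0.3592, -0.5388).

q_1 = (0.5388, -0.5388, 0.3592, -0.5388)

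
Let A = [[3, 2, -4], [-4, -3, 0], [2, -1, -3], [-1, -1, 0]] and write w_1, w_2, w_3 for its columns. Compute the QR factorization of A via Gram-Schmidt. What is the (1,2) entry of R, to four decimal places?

q_1 = w_1/‖w_1‖ = (3, -4, 2, -1)/5.4772 = (0.5477, -0.7303, 0.3651, -0.1826).
r_{12} = q_1·w_2 = 3.1038.

r_{12} = 3.1038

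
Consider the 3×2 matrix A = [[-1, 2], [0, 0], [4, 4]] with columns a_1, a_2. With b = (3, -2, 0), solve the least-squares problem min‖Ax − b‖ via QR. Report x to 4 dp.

x = (-1.0000, 1.0000)

e_1 = a_1/‖a_1‖ = (-1, 0, 4)/4.1231 = (-0.2425, 0.0000, 0.9701).
r_{12} = e_1·a_2 = 3.3955.
u_2 = a_2 − 3.3955·e_1 = (2.8235, 0.0000, 0.7059).
‖u_2‖ = 2.9104, so e_2 = (0.9701, 0.0000, 0.2425).
Qᵀb = (-0.7276, 2.9104).
Back-substitute: x_2 = 2.9104/2.9104 = 1.0000.
x_1 = (-0.7276 − 3.3955·1.0000)/4.1231 = -1.0000.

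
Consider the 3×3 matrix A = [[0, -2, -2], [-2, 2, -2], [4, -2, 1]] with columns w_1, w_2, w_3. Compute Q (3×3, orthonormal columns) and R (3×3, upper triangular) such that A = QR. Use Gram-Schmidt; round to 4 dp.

Q = [[0.0000, -0.9129, -0.4082], [-0.4472, 0.3651, -0.8165], [0.8944, 0.1826, -0.4082]], R = [[4.4721, -2.6833, 1.7889], [0.0000, 2.1909, 1.2780], [0.0000, 0.0000, 2.0412]]

w_1 = (0, -2, 4); ‖w_1‖ = 4.4721, so e_1 = (0.0000, -0.4472, 0.8944).
e_1·w_2 = 0.0000·(-2) + (-0.4472)·2 + 0.8944·(-2) = -2.6833.
u_2 = w_2 + 2.6833·e_1 = (-2.0000, 0.8000, 0.4000).
‖u_2‖ = 2.1909, so e_2 = (-0.9129, 0.3651, 0.1826).
e_1·w_3 = 0.0000·(-2) + (-0.4472)·(-2) + 0.8944·1 = 1.7889; e_2·w_3 = (-0.9129)·(-2) + 0.3651·(-2) + 0.1826·1 = 1.2780.
u_3 = w_3 − 1.7889·e_1 − 1.2780·e_2 = (-0.8333, -1.6667, -0.8333).
‖u_3‖ = 2.0412, so e_3 = (-0.4082, -0.8165, -0.4082).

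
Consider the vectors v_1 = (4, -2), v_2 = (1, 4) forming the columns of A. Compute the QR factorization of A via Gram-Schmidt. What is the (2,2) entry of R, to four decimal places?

v_1 = (4, -2); ‖v_1‖ = 4.4721, so e_1 = (0.8944, -0.4472).
e_1·v_2 = 0.8944·1 + (-0.4472)·4 = -0.8944.
u_2 = v_2 + 0.8944·e_1 = (1.8000, 3.6000).
r_{22} = ‖u_2‖ = 4.0249.

r_{22} = 4.0249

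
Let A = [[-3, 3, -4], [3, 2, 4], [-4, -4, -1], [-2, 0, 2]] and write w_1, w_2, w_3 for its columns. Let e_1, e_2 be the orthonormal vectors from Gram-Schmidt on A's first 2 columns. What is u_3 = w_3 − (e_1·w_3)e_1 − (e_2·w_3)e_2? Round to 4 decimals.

w_1 = (-3, 3, -4, -2); ‖w_1‖ = 6.1644, so e_1 = (-0.4867, 0.4867, -0.6489, -0.3244).
e_1·w_2 = (-0.4867)·3 + 0.4867·2 + (-0.6489)·(-4) + (-0.3244)·0 = 2.1089.
u_2 = w_2 − 2.1089·e_1 = (4.0263, 0.9737, -2.6316, 0.6842).
‖u_2‖ = 4.9551, so e_2 = (0.8126, 0.1965, -0.5311, 0.1381).
e_1·w_3 = (-0.4867)·(-4) + 0.4867·4 + (-0.6489)·(-1) + (-0.3244)·2 = 3.8933; e_2·w_3 = 0.8126·(-4) + 0.1965·4 + (-0.5311)·(-1) + 0.1381·2 = -1.6570.
u_3 = w_3 − 3.8933·e_1 + 1.6570·e_2 = (-0.7588, 2.4309, 0.6463, 3.4920).

u_3 = (-0.7588, 2.4309, 0.6463, 3.4920)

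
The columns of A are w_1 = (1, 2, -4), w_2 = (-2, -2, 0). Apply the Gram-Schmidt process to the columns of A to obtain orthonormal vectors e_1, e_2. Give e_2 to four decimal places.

e_2 = (-0.6838, -0.5698, -0.4558)

w_1 = (1, 2, -4); ‖w_1‖ = 4.5826, so e_1 = (0.2182, 0.4364, -0.8729).
e_1·w_2 = 0.2182·(-2) + 0.4364·(-2) + (-0.8729)·0 = -1.3093.
u_2 = w_2 + 1.3093·e_1 = (-1.7143, -1.4286, -1.1429).
‖u_2‖ = 2.5071, so e_2 = (-0.6838, -0.5698, -0.4558).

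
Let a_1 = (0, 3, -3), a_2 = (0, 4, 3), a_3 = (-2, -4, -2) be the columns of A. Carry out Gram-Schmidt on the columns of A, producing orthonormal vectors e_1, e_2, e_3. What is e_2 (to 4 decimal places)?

e_1 = a_1/‖a_1‖ = (0, 3, -3)/4.2426 = (0.0000, 0.7071, -0.7071).
r_{12} = e_1·a_2 = 0.7071.
u_2 = a_2 − 0.7071·e_1 = (0.0000, 3.5000, 3.5000).
‖u_2‖ = 4.9497, so e_2 = (0.0000, 0.7071, 0.7071).

e_2 = (0.0000, 0.7071, 0.7071)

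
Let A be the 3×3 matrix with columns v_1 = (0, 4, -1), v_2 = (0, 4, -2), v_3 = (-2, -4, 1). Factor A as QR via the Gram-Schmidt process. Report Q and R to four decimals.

v_1 = (0, 4, -1); ‖v_1‖ = 4.1231, so e_1 = (0.0000, 0.9701, -0.2425).
e_1·v_2 = 0.0000·0 + 0.9701·4 + (-0.2425)·(-2) = 4.3656.
u_2 = v_2 − 4.3656·e_1 = (0.0000, -0.2353, -0.9412).
‖u_2‖ = 0.9701, so e_2 = (0.0000, -0.2425, -0.9701).
e_1·v_3 = 0.0000·(-2) + 0.9701·(-4) + (-0.2425)·1 = -4.1231; e_2·v_3 = 0.0000·(-2) + (-0.2425)·(-4) + (-0.9701)·1 = 0.0000.
u_3 = v_3 + 4.1231·e_1 − 0.0000·e_2 = (-2.0000, 0.0000, 0.0000).
‖u_3‖ = 2.0000, so e_3 = (-1.0000, 0.0000, 0.0000).

Q = [[0.0000, 0.0000, -1.0000], [0.9701, -0.2425, 0.0000], [-0.2425, -0.9701, 0.0000]], R = [[4.1231, 4.3656, -4.1231], [0.0000, 0.9701, 0.0000], [0.0000, 0.0000, 2.0000]]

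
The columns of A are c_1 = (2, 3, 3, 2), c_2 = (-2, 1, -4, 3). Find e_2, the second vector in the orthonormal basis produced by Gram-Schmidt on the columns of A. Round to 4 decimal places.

e_2 = (-0.2756, 0.3409, -0.6021, 0.6673)

e_1 = c_1/‖c_1‖ = (2, 3, 3, 2)/5.0990 = (0.3922, 0.5883, 0.5883, 0.3922).
r_{12} = e_1·c_2 = -1.3728.
u_2 = c_2 + 1.3728·e_1 = (-1.4615, 1.8077, -3.1923, 3.5385).
‖u_2‖ = 5.3024, so e_2 = (-0.2756, 0.3409, -0.6021, 0.6673).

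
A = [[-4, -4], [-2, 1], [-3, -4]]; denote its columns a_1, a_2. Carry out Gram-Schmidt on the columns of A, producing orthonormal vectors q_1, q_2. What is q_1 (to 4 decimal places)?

q_1 = (-0.7428, -0.3714, -0.5571)

q_1 = a_1/‖a_1‖ = (-4, -2, -3)/5.3852 = (-0.7428, -0.3714, -0.5571).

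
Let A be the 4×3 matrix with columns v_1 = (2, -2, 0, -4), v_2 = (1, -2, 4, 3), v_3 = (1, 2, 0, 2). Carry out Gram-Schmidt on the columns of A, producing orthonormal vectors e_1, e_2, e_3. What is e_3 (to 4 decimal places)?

v_1 = (2, -2, 0, -4); ‖v_1‖ = 4.8990, so e_1 = (0.4082, -0.4082, 0.0000, -0.8165).
e_1·v_2 = 0.4082·1 + (-0.4082)·(-2) + 0.0000·4 + (-0.8165)·3 = -1.2247.
u_2 = v_2 + 1.2247·e_1 = (1.5000, -2.5000, 4.0000, 2.0000).
‖u_2‖ = 5.3385, so e_2 = (0.2810, -0.4683, 0.7493, 0.3746).
e_1·v_3 = 0.4082·1 + (-0.4082)·2 + 0.0000·0 + (-0.8165)·2 = -2.0412; e_2·v_3 = 0.2810·1 + (-0.4683)·2 + 0.7493·0 + 0.3746·2 = 0.0937.
u_3 = v_3 + 2.0412·e_1 − 0.0937·e_2 = (1.8070, 1.2105, -0.0702, 0.2982).
‖u_3‖ = 2.1965, so e_3 = (0.8227, 0.5511, -0.0319, 0.1358).

e_3 = (0.8227, 0.5511, -0.0319, 0.1358)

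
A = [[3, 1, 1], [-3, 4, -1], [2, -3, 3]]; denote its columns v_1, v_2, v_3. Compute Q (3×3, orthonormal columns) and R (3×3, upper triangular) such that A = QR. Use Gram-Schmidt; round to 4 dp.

Q = [[0.6396, 0.7668, 0.0537], [-0.6396, 0.4921, 0.5905], [0.4264, -0.4120, 0.8052]], R = [[4.6904, -3.1980, 2.5584], [0.0000, 3.9715, -0.9614], [0.0000, 0.0000, 1.8789]]

v_1 = (3, -3, 2); ‖v_1‖ = 4.6904, so e_1 = (0.6396, -0.6396, 0.4264).
e_1·v_2 = 0.6396·1 + (-0.6396)·4 + 0.4264·(-3) = -3.1980.
u_2 = v_2 + 3.1980·e_1 = (3.0455, 1.9545, -1.6364).
‖u_2‖ = 3.9715, so e_2 = (0.7668, 0.4921, -0.4120).
e_1·v_3 = 0.6396·1 + (-0.6396)·(-1) + 0.4264·3 = 2.5584; e_2·v_3 = 0.7668·1 + 0.4921·(-1) + (-0.4120)·3 = -0.9614.
u_3 = v_3 − 2.5584·e_1 + 0.9614·e_2 = (0.1009, 1.1095, 1.5130).
‖u_3‖ = 1.8789, so e_3 = (0.0537, 0.5905, 0.8052).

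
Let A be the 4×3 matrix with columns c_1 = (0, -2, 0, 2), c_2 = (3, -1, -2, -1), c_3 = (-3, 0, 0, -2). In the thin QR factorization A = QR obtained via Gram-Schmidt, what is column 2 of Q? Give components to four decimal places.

c_1 = (0, -2, 0, 2); ‖c_1‖ = 2.8284, so q_1 = (0.0000, -0.7071, 0.0000, 0.7071).
q_1·c_2 = 0.0000·3 + (-0.7071)·(-1) + 0.0000·(-2) + 0.7071·(-1) = 0.0000.
u_2 = c_2 + 0.0000·q_1 = (3.0000, -1.0000, -2.0000, -1.0000).
‖u_2‖ = 3.8730, so q_2 = (0.7746, -0.2582, -0.5164, -0.2582).

q_2 = (0.7746, -0.2582, -0.5164, -0.2582)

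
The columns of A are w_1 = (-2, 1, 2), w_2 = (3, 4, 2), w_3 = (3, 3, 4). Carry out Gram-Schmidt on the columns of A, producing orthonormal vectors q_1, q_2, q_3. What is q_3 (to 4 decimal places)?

w_1 = (-2, 1, 2); ‖w_1‖ = 3.0000, so q_1 = (-0.6667, 0.3333, 0.6667).
q_1·w_2 = (-0.6667)·3 + 0.3333·4 + 0.6667·2 = 0.6667.
u_2 = w_2 − 0.6667·q_1 = (3.4444, 3.7778, 1.5556).
‖u_2‖ = 5.3437, so q_2 = (0.6446, 0.7070, 0.2911).
q_1·w_3 = (-0.6667)·3 + 0.3333·3 + 0.6667·4 = 1.6667; q_2·w_3 = 0.6446·3 + 0.7070·3 + 0.2911·4 = 5.2190.
u_3 = w_3 − 1.6667·q_1 − 5.2190·q_2 = (0.7471, -1.2451, 1.3696).
‖u_3‖ = 1.9961, so q_3 = (0.3743, -0.6238, 0.6862).

q_3 = (0.3743, -0.6238, 0.6862)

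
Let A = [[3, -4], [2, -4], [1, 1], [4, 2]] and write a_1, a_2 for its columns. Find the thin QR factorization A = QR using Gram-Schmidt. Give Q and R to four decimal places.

Q = [[0.5477, -0.5051], [0.3651, -0.5689], [0.1826, 0.2380], [0.7303, 0.6038]], R = [[5.4772, -2.0083], [0.0000, 5.7417]]

a_1 = (3, 2, 1, 4); ‖a_1‖ = 5.4772, so e_1 = (0.5477, 0.3651, 0.1826, 0.7303).
e_1·a_2 = 0.5477·(-4) + 0.3651·(-4) + 0.1826·1 + 0.7303·2 = -2.0083.
u_2 = a_2 + 2.0083·e_1 = (-2.9000, -3.2667, 1.3667, 3.4667).
‖u_2‖ = 5.7417, so e_2 = (-0.5051, -0.5689, 0.2380, 0.6038).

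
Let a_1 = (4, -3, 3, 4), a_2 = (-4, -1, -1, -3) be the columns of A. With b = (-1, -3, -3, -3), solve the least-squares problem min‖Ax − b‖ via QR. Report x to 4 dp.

x = (0.1767, 0.8869)

a_1 = (4, -3, 3, 4); ‖a_1‖ = 7.0711, so e_1 = (0.5657, -0.4243, 0.4243, 0.5657).
e_1·a_2 = 0.5657·(-4) + (-0.4243)·(-1) + 0.4243·(-1) + 0.5657·(-3) = -3.9598.
u_2 = a_2 + 3.9598·e_1 = (-1.7600, -2.6800, 0.6800, -0.7600).
‖u_2‖ = 3.3645, so e_2 = (-0.5231, -0.7965, 0.2021, -0.2259).
Qᵀb = (-2.2627, 2.9841).
Back-substitute: x_2 = 2.9841/3.3645 = 0.8869.
x_1 = (-2.2627 + 3.9598·0.8869)/7.0711 = 0.1767.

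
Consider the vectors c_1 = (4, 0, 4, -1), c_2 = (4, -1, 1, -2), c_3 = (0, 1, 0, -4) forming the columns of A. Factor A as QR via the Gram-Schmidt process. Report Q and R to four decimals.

Q = [[0.6963, 0.4924, -0.3407], [0.0000, -0.3693, 0.4259], [0.6963, -0.6155, 0.1338], [-0.1741, -0.4924, -0.8274]], R = [[5.7446, 3.8297, 0.6963], [0.0000, 2.7080, 1.6002], [0.0000, 0.0000, 3.7356]]

q_1 = c_1/‖c_1‖ = (4, 0, 4, -1)/5.7446 = (0.6963, 0.0000, 0.6963, -0.1741).
r_{12} = q_1·c_2 = 3.8297.
u_2 = c_2 − 3.8297·q_1 = (1.3333, -1.0000, -1.6667, -1.3333).
‖u_2‖ = 2.7080, so q_2 = (0.4924, -0.3693, -0.6155, -0.4924).
r_{13} = q_1·c_3 = 0.6963; r_{23} = q_2·c_3 = 1.6002.
u_3 = c_3 − 0.6963·q_1 − 1.6002·q_2 = (-1.2727, 1.5909, 0.5000, -3.0909).
‖u_3‖ = 3.7356, so q_3 = (-0.3407, 0.4259, 0.1338, -0.8274).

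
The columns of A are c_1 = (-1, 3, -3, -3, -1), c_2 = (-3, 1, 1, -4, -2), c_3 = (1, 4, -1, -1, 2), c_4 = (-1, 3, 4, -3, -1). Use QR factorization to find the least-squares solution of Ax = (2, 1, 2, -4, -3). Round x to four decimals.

c_1 = (-1, 3, -3, -3, -1); ‖c_1‖ = 5.3852, so q_1 = (-0.1857, 0.5571, -0.5571, -0.5571, -0.1857).
q_1·c_2 = (-0.1857)·(-3) + 0.5571·1 + (-0.5571)·1 + (-0.5571)·(-4) + (-0.1857)·(-2) = 3.1568.
u_2 = c_2 − 3.1568·q_1 = (-2.4138, -0.7586, 2.7586, -2.2414, -1.4138).
‖u_2‖ = 4.5863, so q_2 = (-0.5263, -0.1654, 0.6015, -0.4887, -0.3083).
q_1·c_3 = (-0.1857)·1 + 0.5571·4 + (-0.5571)·(-1) + (-0.5571)·(-1) + (-0.1857)·2 = 2.7854; q_2·c_3 = (-0.5263)·1 + (-0.1654)·4 + 0.6015·(-1) + (-0.4887)·(-1) + (-0.3083)·2 = -1.9172.
u_3 = c_3 − 2.7854·q_1 + 1.9172·q_2 = (0.5082, 2.1311, 1.7049, -0.3852, 1.9262).
‖u_3‖ = 3.4008, so q_3 = (0.1494, 0.6267, 0.5013, -0.1133, 0.5664).
q_1·c_4 = (-0.1857)·(-1) + 0.5571·3 + (-0.5571)·4 + (-0.5571)·(-3) + (-0.1857)·(-1) = 1.4856; q_2·c_4 = (-0.5263)·(-1) + (-0.1654)·3 + 0.6015·4 + (-0.4887)·(-3) + (-0.3083)·(-1) = 4.2104; q_3·c_4 = 0.1494·(-1) + 0.6267·3 + 0.5013·4 + (-0.1133)·(-3) + 0.5664·(-1) = 3.5093.
u_4 = c_4 − 1.4856·q_1 − 4.2104·q_2 − 3.5093·q_3 = (0.9674, 0.6697, 0.5358, 0.2828, -1.4139).
‖u_4‖ = 1.9366, so q_4 = (0.4995, 0.3458, 0.2767, 0.1460, -0.7301).
Qᵀb = (1.8570, 2.8646, 0.6821, 3.5044).
Back-substitute: x_4 = 3.5044/1.9366 = 1.8095.
x_3 = (0.6821 − 3.5093·1.8095)/3.4008 = -1.6667.
x_2 = (2.8646 + 1.9172·(-1.6667) − 4.2104·1.8095)/4.5863 = -1.7333.
x_1 = (1.8570 − 3.1568·(-1.7333) − 2.7854·(-1.6667) − 1.4856·1.8095)/5.3852 = 1.7238.

x = (1.7238, -1.7333, -1.6667, 1.8095)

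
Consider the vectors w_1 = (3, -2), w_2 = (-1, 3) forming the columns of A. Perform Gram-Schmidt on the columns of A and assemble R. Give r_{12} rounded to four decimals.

w_1 = (3, -2); ‖w_1‖ = 3.6056, so e_1 = (0.8321, -0.5547).
r_{12} = e_1·w_2 = -2.4962.

r_{12} = -2.4962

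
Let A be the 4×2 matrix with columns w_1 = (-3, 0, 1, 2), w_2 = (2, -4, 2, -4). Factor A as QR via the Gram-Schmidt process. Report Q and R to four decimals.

Q = [[-0.8018, -0.1048], [0.0000, -0.7338], [0.2673, 0.5241], [0.5345, -0.4193]], R = [[3.7417, -3.2071], [0.0000, 5.4511]]

w_1 = (-3, 0, 1, 2); ‖w_1‖ = 3.7417, so e_1 = (-0.8018, 0.0000, 0.2673, 0.5345).
e_1·w_2 = (-0.8018)·2 + 0.0000·(-4) + 0.2673·2 + 0.5345·(-4) = -3.2071.
u_2 = w_2 + 3.2071·e_1 = (-0.5714, -4.0000, 2.8571, -2.2857).
‖u_2‖ = 5.4511, so e_2 = (-0.1048, -0.7338, 0.5241, -0.4193).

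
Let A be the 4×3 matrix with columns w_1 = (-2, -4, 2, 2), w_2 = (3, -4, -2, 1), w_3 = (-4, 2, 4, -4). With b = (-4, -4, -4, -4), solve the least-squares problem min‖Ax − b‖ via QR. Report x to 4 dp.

x = (-0.0932, 1.3260, 0.9699)

w_1 = (-2, -4, 2, 2); ‖w_1‖ = 5.2915, so q_1 = (-0.3780, -0.7559, 0.3780, 0.3780).
q_1·w_2 = (-0.3780)·3 + (-0.7559)·(-4) + 0.3780·(-2) + 0.3780·1 = 1.5119.
u_2 = w_2 − 1.5119·q_1 = (3.5714, -2.8571, -2.5714, 0.4286).
‖u_2‖ = 5.2644, so q_2 = (0.6784, -0.5427, -0.4885, 0.0814).
q_1·w_3 = (-0.3780)·(-4) + (-0.7559)·2 + 0.3780·4 + 0.3780·(-4) = 0.0000; q_2·w_3 = 0.6784·(-4) + (-0.5427)·2 + (-0.4885)·4 + 0.0814·(-4) = -6.0785.
u_3 = w_3 + 0.0000·q_1 + 6.0785·q_2 = (0.1237, -1.2990, 1.0309, -3.5052).
‖u_3‖ = 3.8796, so q_3 = (0.0319, -0.3348, 0.2657, -0.9035).
Qᵀb = (1.5119, 1.0855, 3.7627).
Back-substitute: x_3 = 3.7627/3.8796 = 0.9699.
x_2 = (1.0855 + 6.0785·0.9699)/5.2644 = 1.3260.
x_1 = (1.5119 − 1.5119·1.3260 + 0.0000·0.9699)/5.2915 = -0.0932.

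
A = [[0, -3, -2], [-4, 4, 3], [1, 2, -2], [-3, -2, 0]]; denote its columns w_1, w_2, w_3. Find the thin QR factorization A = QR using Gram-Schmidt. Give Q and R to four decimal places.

e_1 = w_1/‖w_1‖ = (0, -4, 1, -3)/5.0990 = (0.0000, -0.7845, 0.1961, -0.5883).
r_{12} = e_1·w_2 = -1.5689.
u_2 = w_2 + 1.5689·e_1 = (-3.0000, 2.7692, 2.3077, -2.9231).
‖u_2‖ = 5.5262, so e_2 = (-0.5429, 0.5011, 0.4176, -0.5290).
r_{13} = e_1·w_3 = -2.7456; r_{23} = e_2·w_3 = 1.7539.
u_3 = w_3 + 2.7456·e_1 − 1.7539·e_2 = (-1.0479, -0.0327, -2.1940, -0.6877).
‖u_3‖ = 2.5269, so e_3 = (-0.4147, -0.0130, -0.8682, -0.2721).

Q = [[0.0000, -0.5429, -0.4147], [-0.7845, 0.5011, -0.0130], [0.1961, 0.4176, -0.8682], [-0.5883, -0.5290, -0.2721]], R = [[5.0990, -1.5689, -2.7456], [0.0000, 5.5262, 1.7539], [0.0000, 0.0000, 2.5269]]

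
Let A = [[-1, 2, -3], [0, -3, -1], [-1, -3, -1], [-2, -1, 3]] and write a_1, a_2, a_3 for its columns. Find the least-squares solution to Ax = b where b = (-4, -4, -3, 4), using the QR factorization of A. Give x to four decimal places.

a_1 = (-1, 0, -1, -2); ‖a_1‖ = 2.4495, so q_1 = (-0.4082, 0.0000, -0.4082, -0.8165).
q_1·a_2 = (-0.4082)·2 + 0.0000·(-3) + (-0.4082)·(-3) + (-0.8165)·(-1) = 1.2247.
u_2 = a_2 − 1.2247·q_1 = (2.5000, -3.0000, -2.5000, 0.0000).
‖u_2‖ = 4.6368, so q_2 = (0.5392, -0.6470, -0.5392, 0.0000).
q_1·a_3 = (-0.4082)·(-3) + 0.0000·(-1) + (-0.4082)·(-1) + (-0.8165)·3 = -0.8165; q_2·a_3 = 0.5392·(-3) + (-0.6470)·(-1) + (-0.5392)·(-1) + 0.0000·3 = -0.4313.
u_3 = a_3 + 0.8165·q_1 + 0.4313·q_2 = (-3.1008, -1.2791, -1.5659, 2.3333).
‖u_3‖ = 4.3758, so q_3 = (-0.7086, -0.2923, -0.3579, 0.5332).
Qᵀb = (-0.4082, 2.0488, 7.2103).
Back-substitute: x_3 = 7.2103/4.3758 = 1.6478.
x_2 = (2.0488 + 0.4313·1.6478)/4.6368 = 0.5951.
x_1 = (-0.4082 − 1.2247·0.5951 + 0.8165·1.6478)/2.4495 = 0.0850.

x = (0.0850, 0.5951, 1.6478)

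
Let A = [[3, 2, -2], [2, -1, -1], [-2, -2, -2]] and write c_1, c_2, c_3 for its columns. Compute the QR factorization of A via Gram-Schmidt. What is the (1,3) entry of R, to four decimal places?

r_{13} = -0.9701

c_1 = (3, 2, -2); ‖c_1‖ = 4.1231, so q_1 = (0.7276, 0.4851, -0.4851).
r_{13} = q_1·c_3 = -0.9701.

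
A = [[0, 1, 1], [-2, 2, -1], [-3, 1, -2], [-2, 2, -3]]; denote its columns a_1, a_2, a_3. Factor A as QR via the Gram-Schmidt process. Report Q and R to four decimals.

Q = [[0.0000, 0.5890, 0.5259], [-0.4851, 0.4158, 0.3397], [-0.7276, -0.5544, 0.2630], [-0.4851, 0.4158, -0.7341]], R = [[4.1231, -2.6679, 3.3955], [0.0000, 1.6977, 0.0346], [0.0000, 0.0000, 1.8626]]

a_1 = (0, -2, -3, -2); ‖a_1‖ = 4.1231, so q_1 = (0.0000, -0.4851, -0.7276, -0.4851).
q_1·a_2 = 0.0000·1 + (-0.4851)·2 + (-0.7276)·1 + (-0.4851)·2 = -2.6679.
u_2 = a_2 + 2.6679·q_1 = (1.0000, 0.7059, -0.9412, 0.7059).
‖u_2‖ = 1.6977, so q_2 = (0.5890, 0.4158, -0.5544, 0.4158).
q_1·a_3 = 0.0000·1 + (-0.4851)·(-1) + (-0.7276)·(-2) + (-0.4851)·(-3) = 3.3955; q_2·a_3 = 0.5890·1 + 0.4158·(-1) + (-0.5544)·(-2) + 0.4158·(-3) = 0.0346.
u_3 = a_3 − 3.3955·q_1 − 0.0346·q_2 = (0.9796, 0.6327, 0.4898, -1.3673).
‖u_3‖ = 1.8626, so q_3 = (0.5259, 0.3397, 0.2630, -0.7341).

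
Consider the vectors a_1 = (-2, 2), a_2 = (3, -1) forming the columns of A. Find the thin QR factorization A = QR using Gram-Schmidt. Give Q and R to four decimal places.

a_1 = (-2, 2); ‖a_1‖ = 2.8284, so q_1 = (-0.7071, 0.7071).
q_1·a_2 = (-0.7071)·3 + 0.7071·(-1) = -2.8284.
u_2 = a_2 + 2.8284·q_1 = (1.0000, 1.0000).
‖u_2‖ = 1.4142, so q_2 = (0.7071, 0.7071).

Q = [[-0.7071, 0.7071], [0.7071, 0.7071]], R = [[2.8284, -2.8284], [0.0000, 1.4142]]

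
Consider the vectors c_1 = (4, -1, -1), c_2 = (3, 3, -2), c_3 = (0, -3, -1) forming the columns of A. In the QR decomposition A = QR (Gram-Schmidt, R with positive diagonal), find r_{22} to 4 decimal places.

r_{22} = 3.9087

q_1 = c_1/‖c_1‖ = (4, -1, -1)/4.2426 = (0.9428, -0.2357, -0.2357).
r_{12} = q_1·c_2 = 2.5927.
u_2 = c_2 − 2.5927·q_1 = (0.5556, 3.6111, -1.3889).
r_{22} = ‖u_2‖ = 3.9087.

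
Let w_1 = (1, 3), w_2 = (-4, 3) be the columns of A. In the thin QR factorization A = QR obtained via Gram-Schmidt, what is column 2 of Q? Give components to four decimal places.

w_1 = (1, 3); ‖w_1‖ = 3.1623, so q_1 = (0.3162, 0.9487).
q_1·w_2 = 0.3162·(-4) + 0.9487·3 = 1.5811.
u_2 = w_2 − 1.5811·q_1 = (-4.5000, 1.5000).
‖u_2‖ = 4.7434, so q_2 = (-0.9487, 0.3162).

q_2 = (-0.9487, 0.3162)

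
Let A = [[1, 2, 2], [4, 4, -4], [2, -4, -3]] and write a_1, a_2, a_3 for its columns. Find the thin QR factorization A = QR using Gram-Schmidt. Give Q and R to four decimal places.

q_1 = a_1/‖a_1‖ = (1, 4, 2)/4.5826 = (0.2182, 0.8729, 0.4364).
r_{12} = q_1·a_2 = 2.1822.
u_2 = a_2 − 2.1822·q_1 = (1.5238, 2.0952, -4.9524).
‖u_2‖ = 5.5891, so q_2 = (0.2726, 0.3749, -0.8861).
r_{13} = q_1·a_3 = -4.3644; r_{23} = q_2·a_3 = 1.7040.
u_3 = a_3 + 4.3644·q_1 − 1.7040·q_2 = (2.4878, -0.8293, 0.4146).
‖u_3‖ = 2.6550, so q_3 = (0.9370, -0.3123, 0.1562).

Q = [[0.2182, 0.2726, 0.9370], [0.8729, 0.3749, -0.3123], [0.4364, -0.8861, 0.1562]], R = [[4.5826, 2.1822, -4.3644], [0.0000, 5.5891, 1.7040], [0.0000, 0.0000, 2.6550]]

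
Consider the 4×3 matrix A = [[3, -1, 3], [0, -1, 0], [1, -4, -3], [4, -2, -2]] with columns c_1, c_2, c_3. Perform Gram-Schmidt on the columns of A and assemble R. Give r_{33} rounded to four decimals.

r_{33} = 3.3662

e_1 = c_1/‖c_1‖ = (3, 0, 1, 4)/5.0990 = (0.5883, 0.0000, 0.1961, 0.7845).
r_{12} = e_1·c_2 = -2.9417.
u_2 = c_2 + 2.9417·e_1 = (0.7308, -1.0000, -3.4231, 0.3077).
‖u_2‖ = 3.6532, so e_2 = (0.2000, -0.2737, -0.9370, 0.0842).
r_{13} = e_1·c_3 = -0.3922; r_{23} = e_2·c_3 = 3.2426.
u_3 = c_3 + 0.3922·e_1 − 3.2426·e_2 = (2.5821, 0.8876, 0.1153, -1.9654).
r_{33} = ‖u_3‖ = 3.3662.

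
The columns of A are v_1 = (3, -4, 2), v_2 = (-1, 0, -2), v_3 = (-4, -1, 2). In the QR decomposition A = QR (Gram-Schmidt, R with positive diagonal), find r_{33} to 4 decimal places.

e_1 = v_1/‖v_1‖ = (3, -4, 2)/5.3852 = (0.5571, -0.7428, 0.3714).
r_{12} = e_1·v_2 = -1.2999.
u_2 = v_2 + 1.2999·e_1 = (-0.2759, -0.9655, -1.5172).
‖u_2‖ = 1.8194, so e_2 = (-0.1516, -0.5307, -0.8339).
r_{13} = e_1·v_3 = -0.7428; r_{23} = e_2·v_3 = -0.5307.
u_3 = v_3 + 0.7428·e_1 + 0.5307·e_2 = (-3.6667, -1.8333, 1.8333).
r_{33} = ‖u_3‖ = 4.4907.

r_{33} = 4.4907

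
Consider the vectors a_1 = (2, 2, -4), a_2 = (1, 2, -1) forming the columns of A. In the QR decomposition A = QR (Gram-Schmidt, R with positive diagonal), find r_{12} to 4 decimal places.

r_{12} = 2.0412

a_1 = (2, 2, -4); ‖a_1‖ = 4.8990, so q_1 = (0.4082, 0.4082, -0.8165).
r_{12} = q_1·a_2 = 2.0412.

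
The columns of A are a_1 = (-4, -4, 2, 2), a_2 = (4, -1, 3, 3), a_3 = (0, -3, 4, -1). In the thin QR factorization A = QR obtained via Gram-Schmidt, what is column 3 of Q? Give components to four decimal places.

q_3 = (0.1154, -0.2309, 0.5579, -0.7888)

a_1 = (-4, -4, 2, 2); ‖a_1‖ = 6.3246, so q_1 = (-0.6325, -0.6325, 0.3162, 0.3162).
q_1·a_2 = (-0.6325)·4 + (-0.6325)·(-1) + 0.3162·3 + 0.3162·3 = 0.0000.
u_2 = a_2 − 0.0000·q_1 = (4.0000, -1.0000, 3.0000, 3.0000).
‖u_2‖ = 5.9161, so q_2 = (0.6761, -0.1690, 0.5071, 0.5071).
q_1·a_3 = (-0.6325)·0 + (-0.6325)·(-3) + 0.3162·4 + 0.3162·(-1) = 2.8460; q_2·a_3 = 0.6761·0 + (-0.1690)·(-3) + 0.5071·4 + 0.5071·(-1) = 2.0284.
u_3 = a_3 − 2.8460·q_1 − 2.0284·q_2 = (0.4286, -0.8571, 2.0714, -2.9286).
‖u_3‖ = 3.7129, so q_3 = (0.1154, -0.2309, 0.5579, -0.7888).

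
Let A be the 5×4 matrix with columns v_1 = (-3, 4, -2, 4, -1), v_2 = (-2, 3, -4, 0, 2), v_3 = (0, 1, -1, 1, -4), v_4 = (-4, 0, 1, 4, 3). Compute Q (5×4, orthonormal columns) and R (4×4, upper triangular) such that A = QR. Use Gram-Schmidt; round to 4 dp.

Q = [[-0.4423, -0.0961, 0.2185, -0.6224], [0.5898, 0.2018, 0.0453, -0.7216], [-0.2949, -0.6533, -0.4716, -0.2739], [0.5898, -0.4612, -0.3154, 0.0958], [-0.1474, 0.5573, -0.7927, -0.0880]], R = [[6.7823, 3.5386, 2.0642, 3.3912], [0.0000, 4.5253, -1.8351, -0.4420], [0.0000, 0.0000, 3.3722, -4.9852], [0.0000, 0.0000, 0.0000, 2.3350]]

v_1 = (-3, 4, -2, 4, -1); ‖v_1‖ = 6.7823, so q_1 = (-0.4423, 0.5898, -0.2949, 0.5898, -0.1474).
q_1·v_2 = (-0.4423)·(-2) + 0.5898·3 + (-0.2949)·(-4) + 0.5898·0 + (-0.1474)·2 = 3.5386.
u_2 = v_2 − 3.5386·q_1 = (-0.4348, 0.9130, -2.9565, -2.0870, 2.5217).
‖u_2‖ = 4.5253, so q_2 = (-0.0961, 0.2018, -0.6533, -0.4612, 0.5573).
q_1·v_3 = (-0.4423)·0 + 0.5898·1 + (-0.2949)·(-1) + 0.5898·1 + (-0.1474)·(-4) = 2.0642; q_2·v_3 = (-0.0961)·0 + 0.2018·1 + (-0.6533)·(-1) + (-0.4612)·1 + 0.5573·(-4) = -1.8351.
u_3 = v_3 − 2.0642·q_1 + 1.8351·q_2 = (0.7367, 0.1529, -1.5902, -1.0637, -2.6730).
‖u_3‖ = 3.3722, so q_3 = (0.2185, 0.0453, -0.4716, -0.3154, -0.7927).
q_1·v_4 = (-0.4423)·(-4) + 0.5898·0 + (-0.2949)·1 + 0.5898·4 + (-0.1474)·3 = 3.3912; q_2·v_4 = (-0.0961)·(-4) + 0.2018·0 + (-0.6533)·1 + (-0.4612)·4 + 0.5573·3 = -0.4420; q_3·v_4 = 0.2185·(-4) + 0.0453·0 + (-0.4716)·1 + (-0.3154)·4 + (-0.7927)·3 = -4.9852.
u_4 = v_4 − 3.3912·q_1 + 0.4420·q_2 + 4.9852·q_3 = (-1.4533, -1.6848, -0.6397, 0.2237, -0.2054).
‖u_4‖ = 2.3350, so q_4 = (-0.6224, -0.7216, -0.2739, 0.0958, -0.0880).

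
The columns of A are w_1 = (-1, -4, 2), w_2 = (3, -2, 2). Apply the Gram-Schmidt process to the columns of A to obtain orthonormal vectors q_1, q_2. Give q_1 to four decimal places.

q_1 = (-0.2182, -0.8729, 0.4364)

w_1 = (-1, -4, 2); ‖w_1‖ = 4.5826, so q_1 = (-0.2182, -0.8729, 0.4364).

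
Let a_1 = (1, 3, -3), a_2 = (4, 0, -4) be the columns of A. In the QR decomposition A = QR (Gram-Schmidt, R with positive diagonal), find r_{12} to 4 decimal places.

q_1 = a_1/‖a_1‖ = (1, 3, -3)/4.3589 = (0.2294, 0.6882, -0.6882).
r_{12} = q_1·a_2 = 3.6707.

r_{12} = 3.6707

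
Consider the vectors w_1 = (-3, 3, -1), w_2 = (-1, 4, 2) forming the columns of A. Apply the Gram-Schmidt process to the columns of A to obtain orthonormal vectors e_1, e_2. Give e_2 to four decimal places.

w_1 = (-3, 3, -1); ‖w_1‖ = 4.3589, so e_1 = (-0.6882, 0.6882, -0.2294).
e_1·w_2 = (-0.6882)·(-1) + 0.6882·4 + (-0.2294)·2 = 2.9824.
u_2 = w_2 − 2.9824·e_1 = (1.0526, 1.9474, 2.6842).
‖u_2‖ = 3.4793, so e_2 = (0.3025, 0.5597, 0.7715).

e_2 = (0.3025, 0.5597, 0.7715)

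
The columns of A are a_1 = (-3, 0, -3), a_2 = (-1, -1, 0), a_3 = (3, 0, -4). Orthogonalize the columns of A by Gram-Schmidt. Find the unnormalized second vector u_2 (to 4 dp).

u_2 = (-0.5000, -1.0000, 0.5000)

a_1 = (-3, 0, -3); ‖a_1‖ = 4.2426, so q_1 = (-0.7071, 0.0000, -0.7071).
q_1·a_2 = (-0.7071)·(-1) + 0.0000·(-1) + (-0.7071)·0 = 0.7071.
u_2 = a_2 − 0.7071·q_1 = (-0.5000, -1.0000, 0.5000).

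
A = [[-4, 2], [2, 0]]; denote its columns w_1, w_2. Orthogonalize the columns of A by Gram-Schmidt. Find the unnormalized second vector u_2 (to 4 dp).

w_1 = (-4, 2); ‖w_1‖ = 4.4721, so q_1 = (-0.8944, 0.4472).
q_1·w_2 = (-0.8944)·2 + 0.4472·0 = -1.7889.
u_2 = w_2 + 1.7889·q_1 = (0.4000, 0.8000).

u_2 = (0.4000, 0.8000)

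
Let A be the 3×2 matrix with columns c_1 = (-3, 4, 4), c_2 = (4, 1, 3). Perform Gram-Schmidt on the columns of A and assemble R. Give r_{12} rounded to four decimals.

c_1 = (-3, 4, 4); ‖c_1‖ = 6.4031, so e_1 = (-0.4685, 0.6247, 0.6247).
r_{12} = e_1·c_2 = 0.6247.

r_{12} = 0.6247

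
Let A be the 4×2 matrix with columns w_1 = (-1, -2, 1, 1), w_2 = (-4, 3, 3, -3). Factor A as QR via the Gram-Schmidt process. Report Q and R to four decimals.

Q = [[-0.3780, -0.6580], [-0.7559, 0.3728], [0.3780, 0.5044], [0.3780, -0.4167]], R = [[2.6458, -0.7559], [0.0000, 6.5137]]

w_1 = (-1, -2, 1, 1); ‖w_1‖ = 2.6458, so q_1 = (-0.3780, -0.7559, 0.3780, 0.3780).
q_1·w_2 = (-0.3780)·(-4) + (-0.7559)·3 + 0.3780·3 + 0.3780·(-3) = -0.7559.
u_2 = w_2 + 0.7559·q_1 = (-4.2857, 2.4286, 3.2857, -2.7143).
‖u_2‖ = 6.5137, so q_2 = (-0.6580, 0.3728, 0.5044, -0.4167).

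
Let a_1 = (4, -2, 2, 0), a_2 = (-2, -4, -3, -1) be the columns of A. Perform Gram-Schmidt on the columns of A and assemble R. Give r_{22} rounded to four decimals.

e_1 = a_1/‖a_1‖ = (4, -2, 2, 0)/4.8990 = (0.8165, -0.4082, 0.4082, 0.0000).
r_{12} = e_1·a_2 = -1.2247.
u_2 = a_2 + 1.2247·e_1 = (-1.0000, -4.5000, -2.5000, -1.0000).
r_{22} = ‖u_2‖ = 5.3385.

r_{22} = 5.3385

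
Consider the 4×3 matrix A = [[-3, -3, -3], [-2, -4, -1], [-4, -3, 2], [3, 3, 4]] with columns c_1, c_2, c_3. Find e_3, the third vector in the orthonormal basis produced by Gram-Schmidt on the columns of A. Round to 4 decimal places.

c_1 = (-3, -2, -4, 3); ‖c_1‖ = 6.1644, so e_1 = (-0.4867, -0.3244, -0.6489, 0.4867).
e_1·c_2 = (-0.4867)·(-3) + (-0.3244)·(-4) + (-0.6489)·(-3) + 0.4867·3 = 6.1644.
u_2 = c_2 − 6.1644·e_1 = (0.0000, -2.0000, 1.0000, 0.0000).
‖u_2‖ = 2.2361, so e_2 = (0.0000, -0.8944, 0.4472, 0.0000).
e_1·c_3 = (-0.4867)·(-3) + (-0.3244)·(-1) + (-0.6489)·2 + 0.4867·4 = 2.4333; e_2·c_3 = 0.0000·(-3) + (-0.8944)·(-1) + 0.4472·2 + (0.0000)·4 = 1.7889.
u_3 = c_3 − 2.4333·e_1 − 1.7889·e_2 = (-1.8158, 1.3895, 2.7789, 2.8158).
‖u_3‖ = 4.5693, so e_3 = (-0.3974, 0.3041, 0.6082, 0.6162).

e_3 = (-0.3974, 0.3041, 0.6082, 0.6162)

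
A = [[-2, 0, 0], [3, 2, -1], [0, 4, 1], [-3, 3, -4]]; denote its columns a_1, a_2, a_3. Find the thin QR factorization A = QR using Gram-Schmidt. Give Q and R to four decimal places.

Q = [[-0.4264, -0.0510, 0.2154], [0.6396, 0.4505, -0.4364], [0.0000, 0.7481, 0.6532], [-0.6396, 0.4845, -0.5800]], R = [[4.6904, -0.6396, 1.9188], [0.0000, 5.3470, -1.6407], [0.0000, 0.0000, 3.4097]]

a_1 = (-2, 3, 0, -3); ‖a_1‖ = 4.6904, so e_1 = (-0.4264, 0.6396, 0.0000, -0.6396).
e_1·a_2 = (-0.4264)·0 + 0.6396·2 + 0.0000·4 + (-0.6396)·3 = -0.6396.
u_2 = a_2 + 0.6396·e_1 = (-0.2727, 2.4091, 4.0000, 2.5909).
‖u_2‖ = 5.3470, so e_2 = (-0.0510, 0.4505, 0.7481, 0.4845).
e_1·a_3 = (-0.4264)·0 + 0.6396·(-1) + 0.0000·1 + (-0.6396)·(-4) = 1.9188; e_2·a_3 = (-0.0510)·0 + 0.4505·(-1) + 0.7481·1 + 0.4845·(-4) = -1.6407.
u_3 = a_3 − 1.9188·e_1 + 1.6407·e_2 = (0.7345, -1.4881, 2.2273, -1.9777).
‖u_3‖ = 3.4097, so e_3 = (0.2154, -0.4364, 0.6532, -0.5800).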